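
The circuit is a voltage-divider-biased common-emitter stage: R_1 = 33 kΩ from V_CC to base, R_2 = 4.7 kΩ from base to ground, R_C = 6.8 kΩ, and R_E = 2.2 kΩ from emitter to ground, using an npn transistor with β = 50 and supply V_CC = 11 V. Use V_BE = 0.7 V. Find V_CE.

V_CE ≈ 8.4 V

Thevenize the base divider: V_Th = V_CC·R_2/(R_1+R_2) = 11×4.7/37.7 = 1.37 V, R_Th = R_1‖R_2 = 4.11 kΩ.
Base-emitter loop: V_Th = I_B·R_Th + V_BE + (β+1)I_B·R_E, so I_B = (1.37 − 0.7) / (4.11 + 51×2.2) = 0.00577 mA.
I_C = β·I_B = 50×0.00577 = 0.289 mA, and I_E = (β+1)I_B = 0.294 mA.
V_CE = V_CC − I_C·R_C − I_E·R_E = 11 − 0.289×6.8 − 0.294×2.2 = 8.39 V.
V_CE = 8.39 V > 0.2 V confirms active-region operation.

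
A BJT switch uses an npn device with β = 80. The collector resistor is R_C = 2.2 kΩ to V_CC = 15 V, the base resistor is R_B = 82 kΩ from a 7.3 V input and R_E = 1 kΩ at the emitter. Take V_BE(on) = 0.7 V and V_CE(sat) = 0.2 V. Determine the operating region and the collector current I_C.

active; I_C ≈ 3.2 mA

Assume active. Base-emitter loop: I_B = (V_BB − V_BE)/(R_B + (β+1)R_E) = (7.3 − 0.7)/(82 + 81×1) = 0.0405 mA.
I_C = β·I_B = 80×0.0405 = 3.24 mA.
V_CE = V_CC − I_C·R_C − I_E·R_E = 15 − 3.24×2.2 − 3.28×1 = 4.59 V > V_CE(sat), so the active-region assumption holds.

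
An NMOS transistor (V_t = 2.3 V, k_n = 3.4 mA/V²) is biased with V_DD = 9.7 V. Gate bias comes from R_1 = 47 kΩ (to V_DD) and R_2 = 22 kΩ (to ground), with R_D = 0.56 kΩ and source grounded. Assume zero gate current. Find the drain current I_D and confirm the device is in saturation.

I_D ≈ 1.1 mA

V_G = V_DD·R_2/(R_1+R_2) = 9.7×22/69 = 3.09 V. With the source grounded, V_GS = V_G = 3.09 V.
Assume saturation: I_D = (k_n/2)(V_GS − V_t)² = (3.4/2)×(3.09 − 2.3)² = 1.7×0.793² = 1.07 mA.
V_DS = V_DD − I_D·R_D = 9.7 − 1.07×0.56 = 9.1 V.
Saturation requires V_DS ≥ V_GS − V_t = 0.793 V; 9.1 ≥ 0.793 ✓.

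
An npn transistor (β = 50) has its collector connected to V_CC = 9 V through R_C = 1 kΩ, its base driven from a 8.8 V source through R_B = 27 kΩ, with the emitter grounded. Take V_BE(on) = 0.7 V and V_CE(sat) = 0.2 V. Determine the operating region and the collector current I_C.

saturation; I_C ≈ 8.8 mA

Assume active: I_B = (8.8 − 0.7)/27 = 0.3 mA, giving I_C = β·I_B = 15 mA.
But then V_CE = 9 − 15×1 = -6 V < V_CE(sat) = 0.2 V — impossible in the active region.
So the transistor is saturated. With V_CE = 0.2 V, I_C = (V_CC − 0.2)/R_C = 8.8/1 = 8.8 mA.
Check: β·I_B = 15 mA > I_C = 8.8 mA, confirming saturation.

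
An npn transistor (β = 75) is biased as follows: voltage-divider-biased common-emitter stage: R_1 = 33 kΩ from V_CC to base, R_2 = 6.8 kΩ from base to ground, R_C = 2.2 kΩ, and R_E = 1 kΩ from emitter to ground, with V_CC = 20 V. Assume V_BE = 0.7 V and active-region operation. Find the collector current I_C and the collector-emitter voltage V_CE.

Thevenize the base divider: V_Th = V_CC·R_2/(R_1+R_2) = 20×6.8/39.8 = 3.42 V, R_Th = R_1‖R_2 = 5.64 kΩ.
Base-emitter loop: V_Th = I_B·R_Th + V_BE + (β+1)I_B·R_E, so I_B = (3.42 − 0.7) / (5.64 + 76×1) = 0.0333 mA.
I_C = β·I_B = 75×0.0333 = 2.5 mA, and I_E = (β+1)I_B = 2.53 mA.
V_CE = V_CC − I_C·R_C − I_E·R_E = 20 − 2.5×2.2 − 2.53×1 = 12 V.
V_CE = 12 V > 0.2 V confirms active-region operation.

I_C ≈ 2.5 mA, V_CE ≈ 12 V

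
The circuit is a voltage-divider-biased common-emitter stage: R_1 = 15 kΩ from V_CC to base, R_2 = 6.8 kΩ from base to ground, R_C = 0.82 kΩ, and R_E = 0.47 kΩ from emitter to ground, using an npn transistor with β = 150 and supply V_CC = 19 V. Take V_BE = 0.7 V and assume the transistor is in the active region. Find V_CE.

V_CE ≈ 5.6 V

Thevenize the base divider: V_Th = V_CC·R_2/(R_1+R_2) = 19×6.8/21.8 = 5.93 V, R_Th = R_1‖R_2 = 4.68 kΩ.
Base-emitter loop: V_Th = I_B·R_Th + V_BE + (β+1)I_B·R_E, so I_B = (5.93 − 0.7) / (4.68 + 151×0.47) = 0.0691 mA.
I_C = β·I_B = 150×0.0691 = 10.4 mA, and I_E = (β+1)I_B = 10.4 mA.
V_CE = V_CC − I_C·R_C − I_E·R_E = 19 − 10.4×0.82 − 10.4×0.47 = 5.6 V.
V_CE = 5.6 V > 0.2 V confirms active-region operation.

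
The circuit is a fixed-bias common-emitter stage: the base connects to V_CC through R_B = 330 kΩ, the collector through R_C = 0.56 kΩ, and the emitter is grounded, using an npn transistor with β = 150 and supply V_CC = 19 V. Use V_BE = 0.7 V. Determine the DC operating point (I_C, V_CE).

I_C ≈ 8.3 mA, V_CE ≈ 14 V

Base loop: V_CC = I_B·R_B + V_BE, so I_B = (19 − 0.7)/330 kΩ = 0.0555 mA.
In the active region I_C = β·I_B = 150 × 0.0555 = 8.32 mA.
Collector loop: V_CE = V_CC − I_C·R_C = 19 − 8.32×0.56 = 14.3 V.
Since V_CE = 14.3 V > V_CE(sat) ≈ 0.2 V, the transistor is in the active region as assumed.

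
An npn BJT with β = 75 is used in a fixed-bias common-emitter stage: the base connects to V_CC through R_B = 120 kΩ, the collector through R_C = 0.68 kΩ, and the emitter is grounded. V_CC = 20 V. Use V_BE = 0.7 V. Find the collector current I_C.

Base loop: V_CC = I_B·R_B + V_BE, so I_B = (20 − 0.7)/120 kΩ = 0.161 mA.
In the active region I_C = β·I_B = 75 × 0.161 = 12.1 mA.
Collector loop: V_CE = V_CC − I_C·R_C = 20 − 12.1×0.68 = 11.8 V.
Since V_CE = 11.8 V > V_CE(sat) ≈ 0.2 V, the transistor is in the active region as assumed.

I_C ≈ 12 mA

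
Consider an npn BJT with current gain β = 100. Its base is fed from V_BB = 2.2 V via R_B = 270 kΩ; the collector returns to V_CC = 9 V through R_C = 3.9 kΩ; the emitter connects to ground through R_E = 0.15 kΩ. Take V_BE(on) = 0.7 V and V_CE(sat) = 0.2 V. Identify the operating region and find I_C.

Assume active. Base-emitter loop: I_B = (V_BB − V_BE)/(R_B + (β+1)R_E) = (2.2 − 0.7)/(270 + 101×0.15) = 0.00526 mA.
I_C = β·I_B = 100×0.00526 = 0.526 mA.
V_CE = V_CC − I_C·R_C − I_E·R_E = 9 − 0.526×3.9 − 0.531×0.15 = 6.87 V > V_CE(sat), so the active-region assumption holds.

active; I_C ≈ 0.53 mA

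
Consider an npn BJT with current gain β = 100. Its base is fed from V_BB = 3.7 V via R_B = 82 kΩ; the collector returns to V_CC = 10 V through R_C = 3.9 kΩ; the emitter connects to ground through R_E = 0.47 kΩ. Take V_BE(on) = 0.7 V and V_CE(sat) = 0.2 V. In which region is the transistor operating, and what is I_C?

Assume active: I_B = (3.7 − 0.7)/(82 + 101×0.47) = 0.0232 mA, I_C = β·I_B = 2.32 mA.
Then V_CE = 10 − 2.32×3.9 − 2.34×0.47 = -0.137 V < 0.2 V — the active assumption fails.
Re-solve with V_CE = 0.2 V. KCL at the emitter: V_E/R_E = (V_BB−0.7−V_E)/R_B + (V_CC−0.2−V_E)/R_C, giving V_E = 1.06 V.
I_C = (V_CC − 0.2 − V_E)/R_C = (9.8 − 1.06)/3.9 = 2.24 mA.
Check: I_B = (3 − 1.06)/82 = 0.0236 mA, and β·I_B = 2.36 mA > I_C, confirming saturation.

saturation; I_C ≈ 2.2 mA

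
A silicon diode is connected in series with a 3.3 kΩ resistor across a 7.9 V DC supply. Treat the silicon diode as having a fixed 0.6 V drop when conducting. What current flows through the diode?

I ≈ 2.2 mA

KVL around the loop: 7.9 = V_D + I·R = 0.6 + I × 3.3 kΩ.
So I = (7.9 − 0.6) / 3.3 kΩ = 7.3 / 3.3 = 2.21 mA.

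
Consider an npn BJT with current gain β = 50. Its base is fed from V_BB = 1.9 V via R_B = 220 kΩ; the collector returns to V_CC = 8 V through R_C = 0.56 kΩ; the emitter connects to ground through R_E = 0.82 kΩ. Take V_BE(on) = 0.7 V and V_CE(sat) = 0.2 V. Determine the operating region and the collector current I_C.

active; I_C ≈ 0.23 mA

Assume active. Base-emitter loop: I_B = (V_BB − V_BE)/(R_B + (β+1)R_E) = (1.9 − 0.7)/(220 + 51×0.82) = 0.00458 mA.
I_C = β·I_B = 50×0.00458 = 0.229 mA.
V_CE = V_CC − I_C·R_C − I_E·R_E = 8 − 0.229×0.56 − 0.234×0.82 = 7.68 V > V_CE(sat), so the active-region assumption holds.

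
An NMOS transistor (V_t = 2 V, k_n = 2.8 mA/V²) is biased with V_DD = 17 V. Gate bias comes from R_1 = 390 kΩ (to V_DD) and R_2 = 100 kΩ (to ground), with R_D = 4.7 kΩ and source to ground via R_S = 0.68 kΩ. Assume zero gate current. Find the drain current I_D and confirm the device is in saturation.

I_D ≈ 0.95 mA

V_G = V_DD·R_2/(R_1+R_2) = 17×100/490 = 3.47 V.
Assume saturation: I_D = (k_n/2)(V_GS − V_t)² with V_GS = V_G − I_D·R_S = 3.47 − 0.68·I_D.
Substituting gives 0.647·I_D² − 3.8·I_D + 3.02 = 0, with roots I_D = 0.95 or 4.92 mA.
The root I_D = 4.92 mA gives V_GS = 0.126 V ≤ V_t, so take I_D = 0.95 mA.
Then V_GS = 2.82 V and V_DS = V_DD − I_D(R_D+R_S) = 17 − 0.95×5.38 = 11.9 V.
Saturation requires V_DS ≥ V_GS − V_t = 0.824 V; 11.9 ≥ 0.824 ✓.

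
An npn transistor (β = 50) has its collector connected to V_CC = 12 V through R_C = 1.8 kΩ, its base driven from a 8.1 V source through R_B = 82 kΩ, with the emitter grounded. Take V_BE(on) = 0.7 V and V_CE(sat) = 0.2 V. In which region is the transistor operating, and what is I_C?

active; I_C ≈ 4.5 mA

Assume active. Base-emitter loop: I_B = (V_BB − V_BE)/R_B = (8.1 − 0.7)/82 = 0.0902 mA.
I_C = β·I_B = 50×0.0902 = 4.51 mA.
V_CE = V_CC − I_C·R_C = 12 − 4.51×1.8 = 3.88 V > V_CE(sat), so the active-region assumption holds.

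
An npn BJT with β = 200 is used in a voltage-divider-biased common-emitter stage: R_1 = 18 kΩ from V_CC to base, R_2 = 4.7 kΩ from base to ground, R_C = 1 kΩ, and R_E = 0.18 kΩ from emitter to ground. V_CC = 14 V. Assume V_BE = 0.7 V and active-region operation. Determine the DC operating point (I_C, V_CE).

I_C ≈ 11 mA, V_CE ≈ 0.99 V

Thevenize the base divider: V_Th = V_CC·R_2/(R_1+R_2) = 14×4.7/22.7 = 2.9 V, R_Th = R_1‖R_2 = 3.73 kΩ.
Base-emitter loop: V_Th = I_B·R_Th + V_BE + (β+1)I_B·R_E, so I_B = (2.9 − 0.7) / (3.73 + 201×0.18) = 0.0551 mA.
I_C = β·I_B = 200×0.0551 = 11 mA, and I_E = (β+1)I_B = 11.1 mA.
V_CE = V_CC − I_C·R_C − I_E·R_E = 14 − 11×1 − 11.1×0.18 = 0.988 V.
V_CE = 0.988 V > 0.2 V confirms active-region operation.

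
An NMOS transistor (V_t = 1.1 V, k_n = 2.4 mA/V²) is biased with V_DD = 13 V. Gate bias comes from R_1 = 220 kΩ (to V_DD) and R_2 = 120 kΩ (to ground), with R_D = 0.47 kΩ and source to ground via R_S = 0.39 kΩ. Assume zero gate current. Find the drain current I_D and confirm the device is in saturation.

I_D ≈ 4.2 mA

V_G = V_DD·R_2/(R_1+R_2) = 13×120/340 = 4.59 V.
Assume saturation: I_D = (k_n/2)(V_GS − V_t)² with V_GS = V_G − I_D·R_S = 4.59 − 0.39·I_D.
Substituting gives 0.183·I_D² − 4.26·I_D + 14.6 = 0, with roots I_D = 4.17 or 19.2 mA.
The root I_D = 19.2 mA gives V_GS = -2.9 V ≤ V_t, so take I_D = 4.17 mA.
Then V_GS = 2.96 V and V_DS = V_DD − I_D(R_D+R_S) = 13 − 4.17×0.86 = 9.42 V.
Saturation requires V_DS ≥ V_GS − V_t = 1.86 V; 9.42 ≥ 1.86 ✓.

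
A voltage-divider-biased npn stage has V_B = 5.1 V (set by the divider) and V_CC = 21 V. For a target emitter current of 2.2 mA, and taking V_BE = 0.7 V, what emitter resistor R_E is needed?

V_E = V_B − V_BE = 5.1 − 0.7 = 4.4 V.
R_E = V_E / I_E = 4.4 / 2.2 = 2 kΩ.

R_E ≈ 2 kΩ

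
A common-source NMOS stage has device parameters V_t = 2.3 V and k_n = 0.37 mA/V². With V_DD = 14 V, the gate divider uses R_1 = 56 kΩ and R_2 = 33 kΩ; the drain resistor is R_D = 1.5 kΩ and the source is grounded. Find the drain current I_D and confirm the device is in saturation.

I_D ≈ 1.5 mA

V_G = V_DD·R_2/(R_1+R_2) = 14×33/89 = 5.19 V. With the source grounded, V_GS = V_G = 5.19 V.
Assume saturation: I_D = (k_n/2)(V_GS − V_t)² = (0.37/2)×(5.19 − 2.3)² = 0.185×2.89² = 1.55 mA.
V_DS = V_DD − I_D·R_D = 14 − 1.55×1.5 = 11.7 V.
Saturation requires V_DS ≥ V_GS − V_t = 2.89 V; 11.7 ≥ 2.89 ✓.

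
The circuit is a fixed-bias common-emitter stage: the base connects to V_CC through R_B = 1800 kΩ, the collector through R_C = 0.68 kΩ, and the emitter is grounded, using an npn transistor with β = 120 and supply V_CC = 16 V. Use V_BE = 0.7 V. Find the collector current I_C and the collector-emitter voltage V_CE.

Base loop: V_CC = I_B·R_B + V_BE, so I_B = (16 − 0.7)/1800 kΩ = 0.0085 mA.
In the active region I_C = β·I_B = 120 × 0.0085 = 1.02 mA.
Collector loop: V_CE = V_CC − I_C·R_C = 16 − 1.02×0.68 = 15.3 V.
Since V_CE = 15.3 V > V_CE(sat) ≈ 0.2 V, the transistor is in the active region as assumed.

I_C ≈ 1 mA, V_CE ≈ 15 V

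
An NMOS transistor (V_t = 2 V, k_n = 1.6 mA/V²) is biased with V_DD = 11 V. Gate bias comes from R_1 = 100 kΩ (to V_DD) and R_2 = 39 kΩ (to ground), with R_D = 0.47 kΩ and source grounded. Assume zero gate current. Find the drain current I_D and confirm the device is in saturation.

V_G = V_DD·R_2/(R_1+R_2) = 11×39/139 = 3.09 V. With the source grounded, V_GS = V_G = 3.09 V.
Assume saturation: I_D = (k_n/2)(V_GS − V_t)² = (1.6/2)×(3.09 − 2)² = 0.8×1.09² = 0.944 mA.
V_DS = V_DD − I_D·R_D = 11 − 0.944×0.47 = 10.6 V.
Saturation requires V_DS ≥ V_GS − V_t = 1.09 V; 10.6 ≥ 1.09 ✓.

I_D ≈ 0.94 mA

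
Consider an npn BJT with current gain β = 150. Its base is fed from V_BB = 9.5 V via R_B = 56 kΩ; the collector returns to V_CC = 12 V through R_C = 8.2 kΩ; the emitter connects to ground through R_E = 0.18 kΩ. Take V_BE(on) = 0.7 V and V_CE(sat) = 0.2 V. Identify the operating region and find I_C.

Assume active: I_B = (9.5 − 0.7)/(56 + 151×0.18) = 0.106 mA, I_C = β·I_B = 15.9 mA.
Then V_CE = 12 − 15.9×8.2 − 16×0.18 = -121 V < 0.2 V — the active assumption fails.
Re-solve with V_CE = 0.2 V. KCL at the emitter: V_E/R_E = (V_BB−0.7−V_E)/R_B + (V_CC−0.2−V_E)/R_C, giving V_E = 0.28 V.
I_C = (V_CC − 0.2 − V_E)/R_C = (11.8 − 0.28)/8.2 = 1.4 mA.
Check: I_B = (8.8 − 0.28)/56 = 0.152 mA, and β·I_B = 22.8 mA > I_C, confirming saturation.

saturation; I_C ≈ 1.4 mA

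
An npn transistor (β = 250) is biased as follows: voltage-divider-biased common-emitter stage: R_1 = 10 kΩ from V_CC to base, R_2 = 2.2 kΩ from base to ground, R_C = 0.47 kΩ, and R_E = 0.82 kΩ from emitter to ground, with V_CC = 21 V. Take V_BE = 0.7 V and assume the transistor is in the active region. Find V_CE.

Thevenize the base divider: V_Th = V_CC·R_2/(R_1+R_2) = 21×2.2/12.2 = 3.79 V, R_Th = R_1‖R_2 = 1.8 kΩ.
Base-emitter loop: V_Th = I_B·R_Th + V_BE + (β+1)I_B·R_E, so I_B = (3.79 − 0.7) / (1.8 + 251×0.82) = 0.0149 mA.
I_C = β·I_B = 250×0.0149 = 3.72 mA, and I_E = (β+1)I_B = 3.73 mA.
V_CE = V_CC − I_C·R_C − I_E·R_E = 21 − 3.72×0.47 − 3.73×0.82 = 16.2 V.
V_CE = 16.2 V > 0.2 V confirms active-region operation.

V_CE ≈ 16 V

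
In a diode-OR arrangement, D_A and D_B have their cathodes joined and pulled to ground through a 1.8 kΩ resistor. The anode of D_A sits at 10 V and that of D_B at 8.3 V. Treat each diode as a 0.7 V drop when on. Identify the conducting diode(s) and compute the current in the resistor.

Assume both conduct. Then node N would need to be at both 10−0.7 = 9.3 V and 8.3−0.7 = 7.6 V, which is impossible.
Assume only D_A conducts: V_N = 10 − 0.7 = 9.3 V, so I_R = 9.3/1.8 = 5.17 mA.
Check D_B: its anode-to-cathode voltage is 8.3 − 9.3 = -1 V < 0.7 V, so it is off. The assumption is consistent.

Only D_A conducts; I_R ≈ 5.2 mA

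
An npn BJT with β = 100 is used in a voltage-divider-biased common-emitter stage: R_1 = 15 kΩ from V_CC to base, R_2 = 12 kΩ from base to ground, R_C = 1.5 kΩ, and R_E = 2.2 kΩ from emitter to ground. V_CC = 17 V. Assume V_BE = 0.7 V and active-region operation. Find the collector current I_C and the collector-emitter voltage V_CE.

Thevenize the base divider: V_Th = V_CC·R_2/(R_1+R_2) = 17×12/27 = 7.56 V, R_Th = R_1‖R_2 = 6.67 kΩ.
Base-emitter loop: V_Th = I_B·R_Th + V_BE + (β+1)I_B·R_E, so I_B = (7.56 − 0.7) / (6.67 + 101×2.2) = 0.03 mA.
I_C = β·I_B = 100×0.03 = 3 mA, and I_E = (β+1)I_B = 3.03 mA.
V_CE = V_CC − I_C·R_C − I_E·R_E = 17 − 3×1.5 − 3.03×2.2 = 5.85 V.
V_CE = 5.85 V > 0.2 V confirms active-region operation.

I_C ≈ 3 mA, V_CE ≈ 5.9 V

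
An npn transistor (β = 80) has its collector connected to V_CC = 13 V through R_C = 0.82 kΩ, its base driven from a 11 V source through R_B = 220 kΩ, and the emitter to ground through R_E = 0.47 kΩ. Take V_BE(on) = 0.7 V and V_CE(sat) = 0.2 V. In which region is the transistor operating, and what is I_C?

Assume active. Base-emitter loop: I_B = (V_BB − V_BE)/(R_B + (β+1)R_E) = (11 − 0.7)/(220 + 81×0.47) = 0.0399 mA.
I_C = β·I_B = 80×0.0399 = 3.19 mA.
V_CE = V_CC − I_C·R_C − I_E·R_E = 13 − 3.19×0.82 − 3.23×0.47 = 8.86 V > V_CE(sat), so the active-region assumption holds.

active; I_C ≈ 3.2 mA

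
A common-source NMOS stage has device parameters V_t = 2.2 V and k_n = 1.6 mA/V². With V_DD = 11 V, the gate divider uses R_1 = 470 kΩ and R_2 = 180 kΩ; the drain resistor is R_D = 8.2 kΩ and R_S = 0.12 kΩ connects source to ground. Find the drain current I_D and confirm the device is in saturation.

V_G = V_DD·R_2/(R_1+R_2) = 11×180/650 = 3.05 V.
Assume saturation: I_D = (k_n/2)(V_GS − V_t)² with V_GS = V_G − I_D·R_S = 3.05 − 0.12·I_D.
Substituting gives 0.0115·I_D² − 1.16·I_D + 0.573 = 0, with roots I_D = 0.495 or 100 mA.
The root I_D = 100 mA gives V_GS = -9 V ≤ V_t, so take I_D = 0.495 mA.
Then V_GS = 2.99 V and V_DS = V_DD − I_D(R_D+R_S) = 11 − 0.495×8.32 = 6.88 V.
Saturation requires V_DS ≥ V_GS − V_t = 0.787 V; 6.88 ≥ 0.787 ✓.

I_D ≈ 0.5 mA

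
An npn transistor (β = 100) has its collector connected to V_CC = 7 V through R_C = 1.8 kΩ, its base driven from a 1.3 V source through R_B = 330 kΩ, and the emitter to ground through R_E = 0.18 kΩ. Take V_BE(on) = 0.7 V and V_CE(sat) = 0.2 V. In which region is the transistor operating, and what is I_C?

active; I_C ≈ 0.17 mA

Assume active. Base-emitter loop: I_B = (V_BB − V_BE)/(R_B + (β+1)R_E) = (1.3 − 0.7)/(330 + 101×0.18) = 0.00172 mA.
I_C = β·I_B = 100×0.00172 = 0.172 mA.
V_CE = V_CC − I_C·R_C − I_E·R_E = 7 − 0.172×1.8 − 0.174×0.18 = 6.66 V > V_CE(sat), so the active-region assumption holds.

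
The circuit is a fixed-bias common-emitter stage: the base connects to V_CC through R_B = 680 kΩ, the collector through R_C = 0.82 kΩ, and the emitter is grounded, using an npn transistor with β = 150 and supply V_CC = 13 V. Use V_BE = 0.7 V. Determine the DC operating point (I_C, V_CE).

I_C ≈ 2.7 mA, V_CE ≈ 11 V

Base loop: V_CC = I_B·R_B + V_BE, so I_B = (13 − 0.7)/680 kΩ = 0.0181 mA.
In the active region I_C = β·I_B = 150 × 0.0181 = 2.71 mA.
Collector loop: V_CE = V_CC − I_C·R_C = 13 − 2.71×0.82 = 10.8 V.
Since V_CE = 10.8 V > V_CE(sat) ≈ 0.2 V, the transistor is in the active region as assumed.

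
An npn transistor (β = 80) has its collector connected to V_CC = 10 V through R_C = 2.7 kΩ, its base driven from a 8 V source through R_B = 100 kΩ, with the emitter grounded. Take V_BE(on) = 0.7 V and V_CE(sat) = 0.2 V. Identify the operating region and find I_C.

Assume active: I_B = (8 − 0.7)/100 = 0.073 mA, giving I_C = β·I_B = 5.84 mA.
But then V_CE = 10 − 5.84×2.7 = -5.77 V < V_CE(sat) = 0.2 V — impossible in the active region.
So the transistor is saturated. With V_CE = 0.2 V, I_C = (V_CC − 0.2)/R_C = 9.8/2.7 = 3.63 mA.
Check: β·I_B = 5.84 mA > I_C = 3.63 mA, confirming saturation.

saturation; I_C ≈ 3.6 mA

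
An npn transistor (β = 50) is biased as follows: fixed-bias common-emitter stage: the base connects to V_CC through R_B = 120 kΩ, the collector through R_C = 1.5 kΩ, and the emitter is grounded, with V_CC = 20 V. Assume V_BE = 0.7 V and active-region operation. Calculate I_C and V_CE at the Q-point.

I_C ≈ 8 mA, V_CE ≈ 7.9 V

Base loop: V_CC = I_B·R_B + V_BE, so I_B = (20 − 0.7)/120 kΩ = 0.161 mA.
In the active region I_C = β·I_B = 50 × 0.161 = 8.04 mA.
Collector loop: V_CE = V_CC − I_C·R_C = 20 − 8.04×1.5 = 7.94 V.
Since V_CE = 7.94 V > V_CE(sat) ≈ 0.2 V, the transistor is in the active region as assumed.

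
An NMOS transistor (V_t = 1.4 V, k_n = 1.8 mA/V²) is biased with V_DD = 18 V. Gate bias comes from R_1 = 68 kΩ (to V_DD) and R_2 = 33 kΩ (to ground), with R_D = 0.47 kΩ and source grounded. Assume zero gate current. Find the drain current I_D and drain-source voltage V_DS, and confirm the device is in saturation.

V_G = V_DD·R_2/(R_1+R_2) = 18×33/101 = 5.88 V. With the source grounded, V_GS = V_G = 5.88 V.
Assume saturation: I_D = (k_n/2)(V_GS − V_t)² = (1.8/2)×(5.88 − 1.4)² = 0.9×4.48² = 18.1 mA.
V_DS = V_DD − I_D·R_D = 18 − 18.1×0.47 = 9.51 V.
Saturation requires V_DS ≥ V_GS − V_t = 4.48 V; 9.51 ≥ 4.48 ✓.

I_D ≈ 18 mA, V_DS ≈ 9.5 V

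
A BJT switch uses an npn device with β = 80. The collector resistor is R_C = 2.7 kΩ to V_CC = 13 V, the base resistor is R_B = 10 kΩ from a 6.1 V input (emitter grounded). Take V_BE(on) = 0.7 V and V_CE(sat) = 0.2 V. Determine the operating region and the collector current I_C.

Assume active: I_B = (6.1 − 0.7)/10 = 0.54 mA, giving I_C = β·I_B = 43.2 mA.
But then V_CE = 13 − 43.2×2.7 = -104 V < V_CE(sat) = 0.2 V — impossible in the active region.
So the transistor is saturated. With V_CE = 0.2 V, I_C = (V_CC − 0.2)/R_C = 12.8/2.7 = 4.74 mA.
Check: β·I_B = 43.2 mA > I_C = 4.74 mA, confirming saturation.

saturation; I_C ≈ 4.7 mA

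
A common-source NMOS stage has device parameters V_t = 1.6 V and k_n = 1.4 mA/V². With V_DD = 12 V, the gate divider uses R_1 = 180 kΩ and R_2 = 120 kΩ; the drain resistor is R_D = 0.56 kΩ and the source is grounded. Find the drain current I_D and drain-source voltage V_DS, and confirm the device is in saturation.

I_D ≈ 7.2 mA, V_DS ≈ 8 V

V_G = V_DD·R_2/(R_1+R_2) = 12×120/300 = 4.8 V. With the source grounded, V_GS = V_G = 4.8 V.
Assume saturation: I_D = (k_n/2)(V_GS − V_t)² = (1.4/2)×(4.8 − 1.6)² = 0.7×3.2² = 7.17 mA.
V_DS = V_DD − I_D·R_D = 12 − 7.17×0.56 = 7.99 V.
Saturation requires V_DS ≥ V_GS − V_t = 3.2 V; 7.99 ≥ 3.2 ✓.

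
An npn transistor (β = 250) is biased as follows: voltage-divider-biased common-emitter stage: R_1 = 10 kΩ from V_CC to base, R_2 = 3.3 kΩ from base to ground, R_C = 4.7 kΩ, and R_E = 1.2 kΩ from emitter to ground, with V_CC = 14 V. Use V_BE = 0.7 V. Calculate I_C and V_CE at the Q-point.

I_C ≈ 2.3 mA, V_CE ≈ 0.52 V

Thevenize the base divider: V_Th = V_CC·R_2/(R_1+R_2) = 14×3.3/13.3 = 3.47 V, R_Th = R_1‖R_2 = 2.48 kΩ.
Base-emitter loop: V_Th = I_B·R_Th + V_BE + (β+1)I_B·R_E, so I_B = (3.47 − 0.7) / (2.48 + 251×1.2) = 0.00913 mA.
I_C = β·I_B = 250×0.00913 = 2.28 mA, and I_E = (β+1)I_B = 2.29 mA.
V_CE = V_CC − I_C·R_C − I_E·R_E = 14 − 2.28×4.7 − 2.29×1.2 = 0.517 V.
V_CE = 0.517 V > 0.2 V confirms active-region operation.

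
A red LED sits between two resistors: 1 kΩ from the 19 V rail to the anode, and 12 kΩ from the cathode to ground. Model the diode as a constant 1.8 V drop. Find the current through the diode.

The two resistors are in series with the diode, so KVL gives 19 = I·1 + 1.8 + I·12.
I = (19 − 1.8) / (1 + 12) kΩ = 17.2 / 13 = 1.32 mA.

I ≈ 1.3 mA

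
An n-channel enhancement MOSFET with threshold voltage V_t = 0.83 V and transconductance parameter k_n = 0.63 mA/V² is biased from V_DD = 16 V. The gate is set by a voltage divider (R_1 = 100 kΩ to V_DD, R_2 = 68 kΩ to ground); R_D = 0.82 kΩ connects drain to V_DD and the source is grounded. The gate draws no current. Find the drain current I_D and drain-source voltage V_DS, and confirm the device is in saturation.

V_G = V_DD·R_2/(R_1+R_2) = 16×68/168 = 6.48 V. With the source grounded, V_GS = V_G = 6.48 V.
Assume saturation: I_D = (k_n/2)(V_GS − V_t)² = (0.63/2)×(6.48 − 0.83)² = 0.315×5.65² = 10 mA.
V_DS = V_DD − I_D·R_D = 16 − 10×0.82 = 7.77 V.
Saturation requires V_DS ≥ V_GS − V_t = 5.65 V; 7.77 ≥ 5.65 ✓.

I_D ≈ 10 mA, V_DS ≈ 7.8 V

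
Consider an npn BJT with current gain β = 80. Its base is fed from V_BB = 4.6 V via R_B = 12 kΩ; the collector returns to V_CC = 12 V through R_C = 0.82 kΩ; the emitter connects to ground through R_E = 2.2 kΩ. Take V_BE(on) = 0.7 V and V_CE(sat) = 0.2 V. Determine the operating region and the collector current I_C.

active; I_C ≈ 1.6 mA

Assume active. Base-emitter loop: I_B = (V_BB − V_BE)/(R_B + (β+1)R_E) = (4.6 − 0.7)/(12 + 81×2.2) = 0.0205 mA.
I_C = β·I_B = 80×0.0205 = 1.64 mA.
V_CE = V_CC − I_C·R_C − I_E·R_E = 12 − 1.64×0.82 − 1.66×2.2 = 7 V > V_CE(sat), so the active-region assumption holds.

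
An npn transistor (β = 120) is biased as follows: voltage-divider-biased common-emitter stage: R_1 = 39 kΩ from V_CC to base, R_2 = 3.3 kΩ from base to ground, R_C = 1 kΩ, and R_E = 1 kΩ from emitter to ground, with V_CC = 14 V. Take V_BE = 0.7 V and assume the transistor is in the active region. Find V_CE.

Thevenize the base divider: V_Th = V_CC·R_2/(R_1+R_2) = 14×3.3/42.3 = 1.09 V, R_Th = R_1‖R_2 = 3.04 kΩ.
Base-emitter loop: V_Th = I_B·R_Th + V_BE + (β+1)I_B·R_E, so I_B = (1.09 − 0.7) / (3.04 + 121×1) = 0.00316 mA.
I_C = β·I_B = 120×0.00316 = 0.379 mA, and I_E = (β+1)I_B = 0.383 mA.
V_CE = V_CC − I_C·R_C − I_E·R_E = 14 − 0.379×1 − 0.383×1 = 13.2 V.
V_CE = 13.2 V > 0.2 V confirms active-region operation.

V_CE ≈ 13 V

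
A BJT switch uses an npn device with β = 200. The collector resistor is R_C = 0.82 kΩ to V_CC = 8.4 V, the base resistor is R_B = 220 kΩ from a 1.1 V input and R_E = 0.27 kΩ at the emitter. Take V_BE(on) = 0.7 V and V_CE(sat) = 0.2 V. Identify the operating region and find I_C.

Assume active. Base-emitter loop: I_B = (V_BB − V_BE)/(R_B + (β+1)R_E) = (1.1 − 0.7)/(220 + 201×0.27) = 0.00146 mA.
I_C = β·I_B = 200×0.00146 = 0.292 mA.
V_CE = V_CC − I_C·R_C − I_E·R_E = 8.4 − 0.292×0.82 − 0.293×0.27 = 8.08 V > V_CE(sat), so the active-region assumption holds.

active; I_C ≈ 0.29 mA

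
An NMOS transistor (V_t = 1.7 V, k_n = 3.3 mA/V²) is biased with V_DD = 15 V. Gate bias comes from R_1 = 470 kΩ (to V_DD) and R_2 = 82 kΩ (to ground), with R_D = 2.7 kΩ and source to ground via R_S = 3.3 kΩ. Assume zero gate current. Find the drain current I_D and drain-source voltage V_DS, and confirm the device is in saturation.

V_G = V_DD·R_2/(R_1+R_2) = 15×82/552 = 2.23 V.
Assume saturation: I_D = (k_n/2)(V_GS − V_t)² with V_GS = V_G − I_D·R_S = 2.23 − 3.3·I_D.
Substituting gives 18·I_D² − 6.75·I_D + 0.46 = 0, with roots I_D = 0.0895 or 0.286 mA.
The root I_D = 0.286 mA gives V_GS = 1.28 V ≤ V_t, so take I_D = 0.0895 mA.
Then V_GS = 1.93 V and V_DS = V_DD − I_D(R_D+R_S) = 15 − 0.0895×6 = 14.5 V.
Saturation requires V_DS ≥ V_GS − V_t = 0.233 V; 14.5 ≥ 0.233 ✓.

I_D ≈ 0.09 mA, V_DS ≈ 14 V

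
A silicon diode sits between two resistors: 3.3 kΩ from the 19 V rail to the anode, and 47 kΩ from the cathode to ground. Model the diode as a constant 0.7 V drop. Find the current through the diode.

I ≈ 0.36 mA

The two resistors are in series with the diode, so KVL gives 19 = I·3.3 + 0.7 + I·47.
I = (19 − 0.7) / (3.3 + 47) kΩ = 18.3 / 50.3 = 0.364 mA.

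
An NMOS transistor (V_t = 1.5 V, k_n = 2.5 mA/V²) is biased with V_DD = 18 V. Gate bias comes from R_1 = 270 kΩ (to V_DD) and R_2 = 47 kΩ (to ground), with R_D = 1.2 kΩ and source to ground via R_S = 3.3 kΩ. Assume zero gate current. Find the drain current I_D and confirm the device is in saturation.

V_G = V_DD·R_2/(R_1+R_2) = 18×47/317 = 2.67 V.
Assume saturation: I_D = (k_n/2)(V_GS − V_t)² with V_GS = V_G − I_D·R_S = 2.67 − 3.3·I_D.
Substituting gives 13.6·I_D² − 10.6·I_D + 1.71 = 0, with roots I_D = 0.225 or 0.556 mA.
The root I_D = 0.556 mA gives V_GS = 0.833 V ≤ V_t, so take I_D = 0.225 mA.
Then V_GS = 1.92 V and V_DS = V_DD − I_D(R_D+R_S) = 18 − 0.225×4.5 = 17 V.
Saturation requires V_DS ≥ V_GS − V_t = 0.425 V; 17 ≥ 0.425 ✓.

I_D ≈ 0.23 mA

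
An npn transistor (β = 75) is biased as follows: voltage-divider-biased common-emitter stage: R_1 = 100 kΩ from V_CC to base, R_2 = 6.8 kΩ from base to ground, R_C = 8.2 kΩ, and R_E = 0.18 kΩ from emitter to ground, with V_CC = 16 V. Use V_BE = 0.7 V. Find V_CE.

Thevenize the base divider: V_Th = V_CC·R_2/(R_1+R_2) = 16×6.8/107 = 1.02 V, R_Th = R_1‖R_2 = 6.37 kΩ.
Base-emitter loop: V_Th = I_B·R_Th + V_BE + (β+1)I_B·R_E, so I_B = (1.02 − 0.7) / (6.37 + 76×0.18) = 0.0159 mA.
I_C = β·I_B = 75×0.0159 = 1.19 mA, and I_E = (β+1)I_B = 1.21 mA.
V_CE = V_CC − I_C·R_C − I_E·R_E = 16 − 1.19×8.2 − 1.21×0.18 = 6 V.
V_CE = 6 V > 0.2 V confirms active-region operation.

V_CE ≈ 6 V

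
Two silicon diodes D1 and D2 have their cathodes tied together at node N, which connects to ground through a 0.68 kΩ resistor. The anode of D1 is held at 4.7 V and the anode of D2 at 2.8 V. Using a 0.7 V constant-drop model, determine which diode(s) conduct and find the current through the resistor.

Only D1 conducts; I_R ≈ 5.9 mA

Assume both conduct. Then node N would need to be at both 4.7−0.7 = 4 V and 2.8−0.7 = 2.1 V, which is impossible.
Assume only D1 conducts: V_N = 4.7 − 0.7 = 4 V, so I_R = 4/0.68 = 5.88 mA.
Check D2: its anode-to-cathode voltage is 2.8 − 4 = -1.2 V < 0.7 V, so it is off. The assumption is consistent.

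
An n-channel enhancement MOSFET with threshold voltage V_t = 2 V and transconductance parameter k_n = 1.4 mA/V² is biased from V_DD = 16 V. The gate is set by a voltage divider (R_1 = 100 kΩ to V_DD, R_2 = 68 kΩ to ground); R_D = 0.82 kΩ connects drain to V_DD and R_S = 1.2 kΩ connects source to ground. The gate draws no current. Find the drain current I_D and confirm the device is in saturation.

V_G = V_DD·R_2/(R_1+R_2) = 16×68/168 = 6.48 V.
Assume saturation: I_D = (k_n/2)(V_GS − V_t)² with V_GS = V_G − I_D·R_S = 6.48 − 1.2·I_D.
Substituting gives 1.01·I_D² − 8.52·I_D + 14 = 0, with roots I_D = 2.24 or 6.21 mA.
The root I_D = 6.21 mA gives V_GS = -0.979 V ≤ V_t, so take I_D = 2.24 mA.
Then V_GS = 3.79 V and V_DS = V_DD − I_D(R_D+R_S) = 16 − 2.24×2.02 = 11.5 V.
Saturation requires V_DS ≥ V_GS − V_t = 1.79 V; 11.5 ≥ 1.79 ✓.

I_D ≈ 2.2 mA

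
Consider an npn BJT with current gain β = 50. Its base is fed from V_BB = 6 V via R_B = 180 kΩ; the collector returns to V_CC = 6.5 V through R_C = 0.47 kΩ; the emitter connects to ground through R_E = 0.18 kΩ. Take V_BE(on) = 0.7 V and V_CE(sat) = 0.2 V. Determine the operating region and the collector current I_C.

Assume active. Base-emitter loop: I_B = (V_BB − V_BE)/(R_B + (β+1)R_E) = (6 − 0.7)/(180 + 51×0.18) = 0.028 mA.
I_C = β·I_B = 50×0.028 = 1.4 mA.
V_CE = V_CC − I_C·R_C − I_E·R_E = 6.5 − 1.4×0.47 − 1.43×0.18 = 5.58 V > V_CE(sat), so the active-region assumption holds.

active; I_C ≈ 1.4 mA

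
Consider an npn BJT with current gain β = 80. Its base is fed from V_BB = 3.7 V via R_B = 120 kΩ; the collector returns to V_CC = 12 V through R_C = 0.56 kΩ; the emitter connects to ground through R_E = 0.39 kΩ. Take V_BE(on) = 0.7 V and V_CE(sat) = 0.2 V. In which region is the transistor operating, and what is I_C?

active; I_C ≈ 1.6 mA

Assume active. Base-emitter loop: I_B = (V_BB − V_BE)/(R_B + (β+1)R_E) = (3.7 − 0.7)/(120 + 81×0.39) = 0.0198 mA.
I_C = β·I_B = 80×0.0198 = 1.58 mA.
V_CE = V_CC − I_C·R_C − I_E·R_E = 12 − 1.58×0.56 − 1.6×0.39 = 10.5 V > V_CE(sat), so the active-region assumption holds.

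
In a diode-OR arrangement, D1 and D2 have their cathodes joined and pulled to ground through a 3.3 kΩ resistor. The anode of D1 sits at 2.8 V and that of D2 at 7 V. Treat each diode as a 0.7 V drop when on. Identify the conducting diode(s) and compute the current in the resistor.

Only D2 conducts; I_R ≈ 1.9 mA

Assume both conduct. Then node N would need to be at both 2.8−0.7 = 2.1 V and 7−0.7 = 6.3 V, which is impossible.
Assume only D2 conducts: V_N = 7 − 0.7 = 6.3 V, so I_R = 6.3/3.3 = 1.91 mA.
Check D1: its anode-to-cathode voltage is 2.8 − 6.3 = -3.5 V < 0.7 V, so it is off. The assumption is consistent.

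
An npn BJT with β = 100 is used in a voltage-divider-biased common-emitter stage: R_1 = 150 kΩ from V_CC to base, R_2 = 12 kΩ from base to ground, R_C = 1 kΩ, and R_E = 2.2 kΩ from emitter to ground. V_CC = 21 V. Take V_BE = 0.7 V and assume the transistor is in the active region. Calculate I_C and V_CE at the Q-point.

Thevenize the base divider: V_Th = V_CC·R_2/(R_1+R_2) = 21×12/162 = 1.56 V, R_Th = R_1‖R_2 = 11.1 kΩ.
Base-emitter loop: V_Th = I_B·R_Th + V_BE + (β+1)I_B·R_E, so I_B = (1.56 − 0.7) / (11.1 + 101×2.2) = 0.00367 mA.
I_C = β·I_B = 100×0.00367 = 0.367 mA, and I_E = (β+1)I_B = 0.37 mA.
V_CE = V_CC − I_C·R_C − I_E·R_E = 21 − 0.367×1 − 0.37×2.2 = 19.8 V.
V_CE = 19.8 V > 0.2 V confirms active-region operation.

I_C ≈ 0.37 mA, V_CE ≈ 20 V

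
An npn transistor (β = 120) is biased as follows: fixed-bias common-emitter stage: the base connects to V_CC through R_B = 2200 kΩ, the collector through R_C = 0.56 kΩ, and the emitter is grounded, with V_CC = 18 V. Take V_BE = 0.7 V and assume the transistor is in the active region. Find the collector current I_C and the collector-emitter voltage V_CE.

Base loop: V_CC = I_B·R_B + V_BE, so I_B = (18 − 0.7)/2200 kΩ = 0.00786 mA.
In the active region I_C = β·I_B = 120 × 0.00786 = 0.944 mA.
Collector loop: V_CE = V_CC − I_C·R_C = 18 − 0.944×0.56 = 17.5 V.
Since V_CE = 17.5 V > V_CE(sat) ≈ 0.2 V, the transistor is in the active region as assumed.

I_C ≈ 0.94 mA, V_CE ≈ 17 V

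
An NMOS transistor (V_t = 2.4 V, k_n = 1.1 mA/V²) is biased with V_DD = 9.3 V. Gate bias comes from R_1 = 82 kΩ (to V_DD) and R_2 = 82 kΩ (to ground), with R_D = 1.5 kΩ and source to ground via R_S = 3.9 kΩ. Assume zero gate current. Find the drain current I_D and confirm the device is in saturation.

V_G = V_DD·R_2/(R_1+R_2) = 9.3×82/164 = 4.65 V.
Assume saturation: I_D = (k_n/2)(V_GS − V_t)² with V_GS = V_G − I_D·R_S = 4.65 − 3.9·I_D.
Substituting gives 8.37·I_D² − 10.7·I_D + 2.78 = 0, with roots I_D = 0.367 or 0.906 mA.
The root I_D = 0.906 mA gives V_GS = 1.12 V ≤ V_t, so take I_D = 0.367 mA.
Then V_GS = 3.22 V and V_DS = V_DD − I_D(R_D+R_S) = 9.3 − 0.367×5.4 = 7.32 V.
Saturation requires V_DS ≥ V_GS − V_t = 0.817 V; 7.32 ≥ 0.817 ✓.

I_D ≈ 0.37 mA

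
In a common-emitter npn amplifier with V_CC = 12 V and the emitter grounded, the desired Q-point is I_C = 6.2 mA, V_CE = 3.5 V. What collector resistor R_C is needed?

R_C ≈ 1.4 kΩ

Collector loop: V_CC = I_C·R_C + V_CE.
R_C = (V_CC − V_CE)/I_C = (12 − 3.5)/6.2 = 1.37 kΩ.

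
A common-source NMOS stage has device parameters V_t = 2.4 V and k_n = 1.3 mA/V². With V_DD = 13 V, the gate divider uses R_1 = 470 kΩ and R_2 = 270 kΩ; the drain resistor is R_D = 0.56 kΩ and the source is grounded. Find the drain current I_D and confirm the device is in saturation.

V_G = V_DD·R_2/(R_1+R_2) = 13×270/740 = 4.74 V. With the source grounded, V_GS = V_G = 4.74 V.
Assume saturation: I_D = (k_n/2)(V_GS − V_t)² = (1.3/2)×(4.74 − 2.4)² = 0.65×2.34² = 3.57 mA.
V_DS = V_DD − I_D·R_D = 13 − 3.57×0.56 = 11 V.
Saturation requires V_DS ≥ V_GS − V_t = 2.34 V; 11 ≥ 2.34 ✓.

I_D ≈ 3.6 mA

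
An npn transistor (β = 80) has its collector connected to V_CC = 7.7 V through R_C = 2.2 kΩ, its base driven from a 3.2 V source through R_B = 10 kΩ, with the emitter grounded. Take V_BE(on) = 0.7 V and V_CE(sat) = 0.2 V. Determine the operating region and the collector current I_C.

Assume active: I_B = (3.2 − 0.7)/10 = 0.25 mA, giving I_C = β·I_B = 20 mA.
But then V_CE = 7.7 − 20×2.2 = -36.3 V < V_CE(sat) = 0.2 V — impossible in the active region.
So the transistor is saturated. With V_CE = 0.2 V, I_C = (V_CC − 0.2)/R_C = 7.5/2.2 = 3.41 mA.
Check: β·I_B = 20 mA > I_C = 3.41 mA, confirming saturation.

saturation; I_C ≈ 3.4 mA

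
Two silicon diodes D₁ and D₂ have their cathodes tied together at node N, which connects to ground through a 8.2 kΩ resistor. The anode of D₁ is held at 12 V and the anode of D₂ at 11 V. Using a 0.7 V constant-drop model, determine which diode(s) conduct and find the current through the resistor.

Assume both conduct. Then node N would need to be at both 12−0.7 = 11.3 V and 11−0.7 = 10.3 V, which is impossible.
Assume only D₁ conducts: V_N = 12 − 0.7 = 11.3 V, so I_R = 11.3/8.2 = 1.38 mA.
Check D₂: its anode-to-cathode voltage is 11 − 11.3 = -0.3 V < 0.7 V, so it is off. The assumption is consistent.

Only D₁ conducts; I_R ≈ 1.4 mA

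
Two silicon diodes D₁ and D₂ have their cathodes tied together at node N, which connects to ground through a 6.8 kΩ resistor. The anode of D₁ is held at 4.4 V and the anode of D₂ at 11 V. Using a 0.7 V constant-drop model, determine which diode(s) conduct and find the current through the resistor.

Assume both conduct. Then node N would need to be at both 4.4−0.7 = 3.7 V and 11−0.7 = 10.3 V, which is impossible.
Assume only D₂ conducts: V_N = 11 − 0.7 = 10.3 V, so I_R = 10.3/6.8 = 1.51 mA.
Check D₁: its anode-to-cathode voltage is 4.4 − 10.3 = -5.9 V < 0.7 V, so it is off. The assumption is consistent.

Only D₂ conducts; I_R ≈ 1.5 mA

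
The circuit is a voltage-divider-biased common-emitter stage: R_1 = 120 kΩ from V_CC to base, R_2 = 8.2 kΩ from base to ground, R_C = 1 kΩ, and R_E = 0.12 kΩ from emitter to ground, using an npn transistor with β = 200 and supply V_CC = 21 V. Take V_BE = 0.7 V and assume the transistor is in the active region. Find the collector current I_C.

I_C ≈ 4 mA

Thevenize the base divider: V_Th = V_CC·R_2/(R_1+R_2) = 21×8.2/128 = 1.34 V, R_Th = R_1‖R_2 = 7.68 kΩ.
Base-emitter loop: V_Th = I_B·R_Th + V_BE + (β+1)I_B·R_E, so I_B = (1.34 − 0.7) / (7.68 + 201×0.12) = 0.0202 mA.
I_C = β·I_B = 200×0.0202 = 4.05 mA, and I_E = (β+1)I_B = 4.07 mA.
V_CE = V_CC − I_C·R_C − I_E·R_E = 21 − 4.05×1 − 4.07×0.12 = 16.5 V.
V_CE = 16.5 V > 0.2 V confirms active-region operation.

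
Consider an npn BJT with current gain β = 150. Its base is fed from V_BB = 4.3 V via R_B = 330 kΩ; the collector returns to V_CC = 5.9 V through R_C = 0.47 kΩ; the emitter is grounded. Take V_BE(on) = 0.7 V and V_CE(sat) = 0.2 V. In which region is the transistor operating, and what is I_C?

active; I_C ≈ 1.6 mA

Assume active. Base-emitter loop: I_B = (V_BB − V_BE)/R_B = (4.3 − 0.7)/330 = 0.0109 mA.
I_C = β·I_B = 150×0.0109 = 1.64 mA.
V_CE = V_CC − I_C·R_C = 5.9 − 1.64×0.47 = 5.13 V > V_CE(sat), so the active-region assumption holds.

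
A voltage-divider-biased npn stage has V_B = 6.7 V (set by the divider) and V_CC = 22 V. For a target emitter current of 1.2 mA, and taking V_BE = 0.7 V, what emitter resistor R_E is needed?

V_E = V_B − V_BE = 6.7 − 0.7 = 6 V.
R_E = V_E / I_E = 6 / 1.2 = 5 kΩ.

R_E ≈ 5 kΩ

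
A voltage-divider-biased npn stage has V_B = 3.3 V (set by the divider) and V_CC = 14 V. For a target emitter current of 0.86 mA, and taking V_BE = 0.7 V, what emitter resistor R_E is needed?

V_E = V_B − V_BE = 3.3 − 0.7 = 2.6 V.
R_E = V_E / I_E = 2.6 / 0.86 = 3.02 kΩ.

R_E ≈ 3 kΩ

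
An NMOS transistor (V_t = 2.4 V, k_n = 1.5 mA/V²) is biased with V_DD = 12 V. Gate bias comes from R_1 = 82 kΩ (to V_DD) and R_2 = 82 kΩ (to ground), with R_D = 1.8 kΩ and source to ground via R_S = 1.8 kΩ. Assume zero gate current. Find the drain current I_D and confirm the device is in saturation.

I_D ≈ 1.3 mA

V_G = V_DD·R_2/(R_1+R_2) = 12×82/164 = 6 V.
Assume saturation: I_D = (k_n/2)(V_GS − V_t)² with V_GS = V_G − I_D·R_S = 6 − 1.8·I_D.
Substituting gives 2.43·I_D² − 10.7·I_D + 9.72 = 0, with roots I_D = 1.28 or 3.14 mA.
The root I_D = 3.14 mA gives V_GS = 0.355 V ≤ V_t, so take I_D = 1.28 mA.
Then V_GS = 3.7 V and V_DS = V_DD − I_D(R_D+R_S) = 12 − 1.28×3.6 = 7.41 V.
Saturation requires V_DS ≥ V_GS − V_t = 1.3 V; 7.41 ≥ 1.3 ✓.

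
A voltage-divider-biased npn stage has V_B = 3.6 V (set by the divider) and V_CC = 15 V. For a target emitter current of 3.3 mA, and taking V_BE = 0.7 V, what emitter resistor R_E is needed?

R_E ≈ 0.88 kΩ

V_E = V_B − V_BE = 3.6 − 0.7 = 2.9 V.
R_E = V_E / I_E = 2.9 / 3.3 = 0.879 kΩ.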